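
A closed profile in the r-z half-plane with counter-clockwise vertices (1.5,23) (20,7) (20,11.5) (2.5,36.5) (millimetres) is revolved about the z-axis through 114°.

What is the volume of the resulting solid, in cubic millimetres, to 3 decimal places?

Profile (r,z), 4 vertices: (1.5,23) (20,7) (20,11.5) (2.5,36.5)
edge 0: (1.5,23)→(20,7)  cross = 1.5·7 − 20·23 = -449.5000; (r_i+r_j)·cross = 21.5·-449.5000 = -9664.2500
edge 1: (20,7)→(20,11.5)  cross = 20·11.5 − 20·7 = 90.0000; (r_i+r_j)·cross = 40·90.0000 = 3600.0000
edge 2: (20,11.5)→(2.5,36.5)  cross = 20·36.5 − 2.5·11.5 = 701.2500; (r_i+r_j)·cross = 22.5·701.2500 = 15778.1250
edge 3: (2.5,36.5)→(1.5,23)  cross = 2.5·23 − 1.5·36.5 = 2.7500; (r_i+r_j)·cross = 4·2.7500 = 11.0000
Σcross = 344.5000 → A = |Σcross|/2 = 172.2500 mm²
Σ(r_i+r_j)·cross = 9724.8750 → first moment M = |Σ|/6 = 1620.8125
R_c = M/A = 1620.8125/172.2500 = 9.4097 mm
θ = 114° = 1.989675 rad
V = θ·R_c·A = 1.989675·9.4097·172.2500 = 3224.891 mm³

Volume = 3224.891 mm³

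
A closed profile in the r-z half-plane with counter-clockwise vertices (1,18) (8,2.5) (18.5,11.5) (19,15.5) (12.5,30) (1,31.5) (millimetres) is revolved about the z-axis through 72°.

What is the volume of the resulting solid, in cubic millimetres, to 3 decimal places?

Volume = 4028.307 mm³

Profile (r,z), 6 vertices: (1,18) (8,2.5) (18.5,11.5) (19,15.5) (12.5,30) (1,31.5)
edge 0: (1,18)→(8,2.5)  cross = 1·2.5 − 8·18 = -141.5000; (r_i+r_j)·cross = 9·-141.5000 = -1273.5000
edge 1: (8,2.5)→(18.5,11.5)  cross = 8·11.5 − 18.5·2.5 = 45.7500; (r_i+r_j)·cross = 26.5·45.7500 = 1212.3750
edge 2: (18.5,11.5)→(19,15.5)  cross = 18.5·15.5 − 19·11.5 = 68.2500; (r_i+r_j)·cross = 37.5·68.2500 = 2559.3750
edge 3: (19,15.5)→(12.5,30)  cross = 19·30 − 12.5·15.5 = 376.2500; (r_i+r_j)·cross = 31.5·376.2500 = 11851.8750
edge 4: (12.5,30)→(1,31.5)  cross = 12.5·31.5 − 1·30 = 363.7500; (r_i+r_j)·cross = 13.5·363.7500 = 4910.6250
edge 5: (1,31.5)→(1,18)  cross = 1·18 − 1·31.5 = -13.5000; (r_i+r_j)·cross = 2·-13.5000 = -27.0000
Σcross = 699.0000 → A = |Σcross|/2 = 349.5000 mm²
Σ(r_i+r_j)·cross = 19233.7500 → first moment M = |Σ|/6 = 3205.6250
R_c = M/A = 3205.6250/349.5000 = 9.1720 mm
θ = 72° = 1.256637 rad
V = θ·R_c·A = 1.256637·9.1720·349.5000 = 4028.307 mm³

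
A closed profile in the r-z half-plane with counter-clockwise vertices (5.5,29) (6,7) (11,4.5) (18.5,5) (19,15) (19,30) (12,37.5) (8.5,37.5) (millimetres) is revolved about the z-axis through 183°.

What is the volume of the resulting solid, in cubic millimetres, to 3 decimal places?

Profile (r,z), 8 vertices: (5.5,29) (6,7) (11,4.5) (18.5,5) (19,15) (19,30) (12,37.5) (8.5,37.5)
edge 0: (5.5,29)→(6,7)  cross = 5.5·7 − 6·29 = -135.5000; (r_i+r_j)·cross = 11.5·-135.5000 = -1558.2500
edge 1: (6,7)→(11,4.5)  cross = 6·4.5 − 11·7 = -50.0000; (r_i+r_j)·cross = 17·-50.0000 = -850.0000
edge 2: (11,4.5)→(18.5,5)  cross = 11·5 − 18.5·4.5 = -28.2500; (r_i+r_j)·cross = 29.5·-28.2500 = -833.3750
edge 3: (18.5,5)→(19,15)  cross = 18.5·15 − 19·5 = 182.5000; (r_i+r_j)·cross = 37.5·182.5000 = 6843.7500
edge 4: (19,15)→(19,30)  cross = 19·30 − 19·15 = 285.0000; (r_i+r_j)·cross = 38·285.0000 = 10830.0000
edge 5: (19,30)→(12,37.5)  cross = 19·37.5 − 12·30 = 352.5000; (r_i+r_j)·cross = 31·352.5000 = 10927.5000
edge 6: (12,37.5)→(8.5,37.5)  cross = 12·37.5 − 8.5·37.5 = 131.2500; (r_i+r_j)·cross = 20.5·131.2500 = 2690.6250
edge 7: (8.5,37.5)→(5.5,29)  cross = 8.5·29 − 5.5·37.5 = 40.2500; (r_i+r_j)·cross = 14·40.2500 = 563.5000
Σcross = 777.7500 → A = |Σcross|/2 = 388.8750 mm²
Σ(r_i+r_j)·cross = 28613.7500 → first moment M = |Σ|/6 = 4768.9583
R_c = M/A = 4768.9583/388.8750 = 12.2635 mm
θ = 183° = 3.193953 rad
V = θ·R_c·A = 3.193953·12.2635·388.8750 = 15231.827 mm³

Volume = 15231.827 mm³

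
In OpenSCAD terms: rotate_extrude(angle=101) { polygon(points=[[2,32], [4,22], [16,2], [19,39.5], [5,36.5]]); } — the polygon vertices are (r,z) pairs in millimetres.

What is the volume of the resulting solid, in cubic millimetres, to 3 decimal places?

Profile (r,z), 5 vertices: (2,32) (4,22) (16,2) (19,39.5) (5,36.5)
edge 0: (2,32)→(4,22)  cross = 2·22 − 4·32 = -84.0000; (r_i+r_j)·cross = 6·-84.0000 = -504.0000
edge 1: (4,22)→(16,2)  cross = 4·2 − 16·22 = -344.0000; (r_i+r_j)·cross = 20·-344.0000 = -6880.0000
edge 2: (16,2)→(19,39.5)  cross = 16·39.5 − 19·2 = 594.0000; (r_i+r_j)·cross = 35·594.0000 = 20790.0000
edge 3: (19,39.5)→(5,36.5)  cross = 19·36.5 − 5·39.5 = 496.0000; (r_i+r_j)·cross = 24·496.0000 = 11904.0000
edge 4: (5,36.5)→(2,32)  cross = 5·32 − 2·36.5 = 87.0000; (r_i+r_j)·cross = 7·87.0000 = 609.0000
Σcross = 749.0000 → A = |Σcross|/2 = 374.5000 mm²
Σ(r_i+r_j)·cross = 25919.0000 → first moment M = |Σ|/6 = 4319.8333
R_c = M/A = 4319.8333/374.5000 = 11.5349 mm
θ = 101° = 1.762783 rad
V = θ·R_c·A = 1.762783·11.5349·374.5000 = 7614.927 mm³

Volume = 7614.927 mm³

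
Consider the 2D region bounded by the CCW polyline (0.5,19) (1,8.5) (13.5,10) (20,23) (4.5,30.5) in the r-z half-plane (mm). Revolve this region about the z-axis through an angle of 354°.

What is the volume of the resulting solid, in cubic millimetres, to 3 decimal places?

Volume = 15365.072 mm³

Profile (r,z), 5 vertices: (0.5,19) (1,8.5) (13.5,10) (20,23) (4.5,30.5)
edge 0: (0.5,19)→(1,8.5)  cross = 0.5·8.5 − 1·19 = -14.7500; (r_i+r_j)·cross = 1.5·-14.7500 = -22.1250
edge 1: (1,8.5)→(13.5,10)  cross = 1·10 − 13.5·8.5 = -104.7500; (r_i+r_j)·cross = 14.5·-104.7500 = -1518.8750
edge 2: (13.5,10)→(20,23)  cross = 13.5·23 − 20·10 = 110.5000; (r_i+r_j)·cross = 33.5·110.5000 = 3701.7500
edge 3: (20,23)→(4.5,30.5)  cross = 20·30.5 − 4.5·23 = 506.5000; (r_i+r_j)·cross = 24.5·506.5000 = 12409.2500
edge 4: (4.5,30.5)→(0.5,19)  cross = 4.5·19 − 0.5·30.5 = 70.2500; (r_i+r_j)·cross = 5·70.2500 = 351.2500
Σcross = 567.7500 → A = |Σcross|/2 = 283.8750 mm²
Σ(r_i+r_j)·cross = 14921.2500 → first moment M = |Σ|/6 = 2486.8750
R_c = M/A = 2486.8750/283.8750 = 8.7605 mm
θ = 354° = 6.178466 rad
V = θ·R_c·A = 6.178466·8.7605·283.8750 = 15365.072 mm³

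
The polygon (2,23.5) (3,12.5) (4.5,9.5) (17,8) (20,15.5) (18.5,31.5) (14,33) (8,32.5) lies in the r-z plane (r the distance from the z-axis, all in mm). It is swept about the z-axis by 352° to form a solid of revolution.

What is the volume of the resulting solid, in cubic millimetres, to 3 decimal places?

Profile (r,z), 8 vertices: (2,23.5) (3,12.5) (4.5,9.5) (17,8) (20,15.5) (18.5,31.5) (14,33) (8,32.5)
edge 0: (2,23.5)→(3,12.5)  cross = 2·12.5 − 3·23.5 = -45.5000; (r_i+r_j)·cross = 5·-45.5000 = -227.5000
edge 1: (3,12.5)→(4.5,9.5)  cross = 3·9.5 − 4.5·12.5 = -27.7500; (r_i+r_j)·cross = 7.5·-27.7500 = -208.1250
edge 2: (4.5,9.5)→(17,8)  cross = 4.5·8 − 17·9.5 = -125.5000; (r_i+r_j)·cross = 21.5·-125.5000 = -2698.2500
edge 3: (17,8)→(20,15.5)  cross = 17·15.5 − 20·8 = 103.5000; (r_i+r_j)·cross = 37·103.5000 = 3829.5000
edge 4: (20,15.5)→(18.5,31.5)  cross = 20·31.5 − 18.5·15.5 = 343.2500; (r_i+r_j)·cross = 38.5·343.2500 = 13215.1250
edge 5: (18.5,31.5)→(14,33)  cross = 18.5·33 − 14·31.5 = 169.5000; (r_i+r_j)·cross = 32.5·169.5000 = 5508.7500
edge 6: (14,33)→(8,32.5)  cross = 14·32.5 − 8·33 = 191.0000; (r_i+r_j)·cross = 22·191.0000 = 4202.0000
edge 7: (8,32.5)→(2,23.5)  cross = 8·23.5 − 2·32.5 = 123.0000; (r_i+r_j)·cross = 10·123.0000 = 1230.0000
Σcross = 731.5000 → A = |Σcross|/2 = 365.7500 mm²
Σ(r_i+r_j)·cross = 24851.5000 → first moment M = |Σ|/6 = 4141.9167
R_c = M/A = 4141.9167/365.7500 = 11.3244 mm
θ = 352° = 6.143559 rad
V = θ·R_c·A = 6.143559·11.3244·365.7500 = 25446.109 mm³

Volume = 25446.109 mm³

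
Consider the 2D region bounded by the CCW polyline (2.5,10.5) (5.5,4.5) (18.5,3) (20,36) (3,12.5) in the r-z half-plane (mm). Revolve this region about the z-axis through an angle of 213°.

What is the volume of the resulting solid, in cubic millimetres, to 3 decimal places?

Profile (r,z), 5 vertices: (2.5,10.5) (5.5,4.5) (18.5,3) (20,36) (3,12.5)
edge 0: (2.5,10.5)→(5.5,4.5)  cross = 2.5·4.5 − 5.5·10.5 = -46.5000; (r_i+r_j)·cross = 8·-46.5000 = -372.0000
edge 1: (5.5,4.5)→(18.5,3)  cross = 5.5·3 − 18.5·4.5 = -66.7500; (r_i+r_j)·cross = 24·-66.7500 = -1602.0000
edge 2: (18.5,3)→(20,36)  cross = 18.5·36 − 20·3 = 606.0000; (r_i+r_j)·cross = 38.5·606.0000 = 23331.0000
edge 3: (20,36)→(3,12.5)  cross = 20·12.5 − 3·36 = 142.0000; (r_i+r_j)·cross = 23·142.0000 = 3266.0000
edge 4: (3,12.5)→(2.5,10.5)  cross = 3·10.5 − 2.5·12.5 = 0.2500; (r_i+r_j)·cross = 5.5·0.2500 = 1.3750
Σcross = 635.0000 → A = |Σcross|/2 = 317.5000 mm²
Σ(r_i+r_j)·cross = 24624.3750 → first moment M = |Σ|/6 = 4104.0625
R_c = M/A = 4104.0625/317.5000 = 12.9262 mm
θ = 213° = 3.717551 rad
V = θ·R_c·A = 3.717551·12.9262·317.5000 = 15257.063 mm³

Volume = 15257.063 mm³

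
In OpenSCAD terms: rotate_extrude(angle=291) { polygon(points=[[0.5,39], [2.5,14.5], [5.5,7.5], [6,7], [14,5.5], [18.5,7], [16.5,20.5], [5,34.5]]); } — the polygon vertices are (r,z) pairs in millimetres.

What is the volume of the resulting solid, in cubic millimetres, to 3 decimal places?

Volume = 15227.096 mm³

Profile (r,z), 8 vertices: (0.5,39) (2.5,14.5) (5.5,7.5) (6,7) (14,5.5) (18.5,7) (16.5,20.5) (5,34.5)
edge 0: (0.5,39)→(2.5,14.5)  cross = 0.5·14.5 − 2.5·39 = -90.2500; (r_i+r_j)·cross = 3·-90.2500 = -270.7500
edge 1: (2.5,14.5)→(5.5,7.5)  cross = 2.5·7.5 − 5.5·14.5 = -61.0000; (r_i+r_j)·cross = 8·-61.0000 = -488.0000
edge 2: (5.5,7.5)→(6,7)  cross = 5.5·7 − 6·7.5 = -6.5000; (r_i+r_j)·cross = 11.5·-6.5000 = -74.7500
edge 3: (6,7)→(14,5.5)  cross = 6·5.5 − 14·7 = -65.0000; (r_i+r_j)·cross = 20·-65.0000 = -1300.0000
edge 4: (14,5.5)→(18.5,7)  cross = 14·7 − 18.5·5.5 = -3.7500; (r_i+r_j)·cross = 32.5·-3.7500 = -121.8750
edge 5: (18.5,7)→(16.5,20.5)  cross = 18.5·20.5 − 16.5·7 = 263.7500; (r_i+r_j)·cross = 35·263.7500 = 9231.2500
edge 6: (16.5,20.5)→(5,34.5)  cross = 16.5·34.5 − 5·20.5 = 466.7500; (r_i+r_j)·cross = 21.5·466.7500 = 10035.1250
edge 7: (5,34.5)→(0.5,39)  cross = 5·39 − 0.5·34.5 = 177.7500; (r_i+r_j)·cross = 5.5·177.7500 = 977.6250
Σcross = 681.7500 → A = |Σcross|/2 = 340.8750 mm²
Σ(r_i+r_j)·cross = 17988.6250 → first moment M = |Σ|/6 = 2998.1042
R_c = M/A = 2998.1042/340.8750 = 8.7953 mm
θ = 291° = 5.078908 rad
V = θ·R_c·A = 5.078908·8.7953·340.8750 = 15227.096 mm³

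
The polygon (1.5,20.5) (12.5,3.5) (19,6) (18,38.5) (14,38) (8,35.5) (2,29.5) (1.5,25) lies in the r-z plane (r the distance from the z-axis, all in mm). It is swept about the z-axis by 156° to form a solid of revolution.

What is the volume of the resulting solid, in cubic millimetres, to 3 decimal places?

Volume = 13776.534 mm³

Profile (r,z), 8 vertices: (1.5,20.5) (12.5,3.5) (19,6) (18,38.5) (14,38) (8,35.5) (2,29.5) (1.5,25)
edge 0: (1.5,20.5)→(12.5,3.5)  cross = 1.5·3.5 − 12.5·20.5 = -251.0000; (r_i+r_j)·cross = 14·-251.0000 = -3514.0000
edge 1: (12.5,3.5)→(19,6)  cross = 12.5·6 − 19·3.5 = 8.5000; (r_i+r_j)·cross = 31.5·8.5000 = 267.7500
edge 2: (19,6)→(18,38.5)  cross = 19·38.5 − 18·6 = 623.5000; (r_i+r_j)·cross = 37·623.5000 = 23069.5000
edge 3: (18,38.5)→(14,38)  cross = 18·38 − 14·38.5 = 145.0000; (r_i+r_j)·cross = 32·145.0000 = 4640.0000
edge 4: (14,38)→(8,35.5)  cross = 14·35.5 − 8·38 = 193.0000; (r_i+r_j)·cross = 22·193.0000 = 4246.0000
edge 5: (8,35.5)→(2,29.5)  cross = 8·29.5 − 2·35.5 = 165.0000; (r_i+r_j)·cross = 10·165.0000 = 1650.0000
edge 6: (2,29.5)→(1.5,25)  cross = 2·25 − 1.5·29.5 = 5.7500; (r_i+r_j)·cross = 3.5·5.7500 = 20.1250
edge 7: (1.5,25)→(1.5,20.5)  cross = 1.5·20.5 − 1.5·25 = -6.7500; (r_i+r_j)·cross = 3·-6.7500 = -20.2500
Σcross = 883.0000 → A = |Σcross|/2 = 441.5000 mm²
Σ(r_i+r_j)·cross = 30359.1250 → first moment M = |Σ|/6 = 5059.8542
R_c = M/A = 5059.8542/441.5000 = 11.4606 mm
θ = 156° = 2.722714 rad
V = θ·R_c·A = 2.722714·11.4606·441.5000 = 13776.534 mm³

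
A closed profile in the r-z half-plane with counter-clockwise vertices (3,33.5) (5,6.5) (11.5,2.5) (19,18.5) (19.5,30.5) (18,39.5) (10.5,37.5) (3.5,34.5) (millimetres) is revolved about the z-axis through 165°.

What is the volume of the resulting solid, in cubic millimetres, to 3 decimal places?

Volume = 14537.316 mm³

Profile (r,z), 8 vertices: (3,33.5) (5,6.5) (11.5,2.5) (19,18.5) (19.5,30.5) (18,39.5) (10.5,37.5) (3.5,34.5)
edge 0: (3,33.5)→(5,6.5)  cross = 3·6.5 − 5·33.5 = -148.0000; (r_i+r_j)·cross = 8·-148.0000 = -1184.0000
edge 1: (5,6.5)→(11.5,2.5)  cross = 5·2.5 − 11.5·6.5 = -62.2500; (r_i+r_j)·cross = 16.5·-62.2500 = -1027.1250
edge 2: (11.5,2.5)→(19,18.5)  cross = 11.5·18.5 − 19·2.5 = 165.2500; (r_i+r_j)·cross = 30.5·165.2500 = 5040.1250
edge 3: (19,18.5)→(19.5,30.5)  cross = 19·30.5 − 19.5·18.5 = 218.7500; (r_i+r_j)·cross = 38.5·218.7500 = 8421.8750
edge 4: (19.5,30.5)→(18,39.5)  cross = 19.5·39.5 − 18·30.5 = 221.2500; (r_i+r_j)·cross = 37.5·221.2500 = 8296.8750
edge 5: (18,39.5)→(10.5,37.5)  cross = 18·37.5 − 10.5·39.5 = 260.2500; (r_i+r_j)·cross = 28.5·260.2500 = 7417.1250
edge 6: (10.5,37.5)→(3.5,34.5)  cross = 10.5·34.5 − 3.5·37.5 = 231.0000; (r_i+r_j)·cross = 14·231.0000 = 3234.0000
edge 7: (3.5,34.5)→(3,33.5)  cross = 3.5·33.5 − 3·34.5 = 13.7500; (r_i+r_j)·cross = 6.5·13.7500 = 89.3750
Σcross = 900.0000 → A = |Σcross|/2 = 450.0000 mm²
Σ(r_i+r_j)·cross = 30288.2500 → first moment M = |Σ|/6 = 5048.0417
R_c = M/A = 5048.0417/450.0000 = 11.2179 mm
θ = 165° = 2.879793 rad
V = θ·R_c·A = 2.879793·11.2179·450.0000 = 14537.316 mm³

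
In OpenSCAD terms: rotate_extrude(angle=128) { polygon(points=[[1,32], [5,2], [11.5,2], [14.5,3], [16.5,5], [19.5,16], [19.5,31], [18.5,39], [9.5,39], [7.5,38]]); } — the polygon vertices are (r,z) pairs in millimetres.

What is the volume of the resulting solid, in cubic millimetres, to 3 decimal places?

Volume = 13743.141 mm³

Profile (r,z), 10 vertices: (1,32) (5,2) (11.5,2) (14.5,3) (16.5,5) (19.5,16) (19.5,31) (18.5,39) (9.5,39) (7.5,38)
edge 0: (1,32)→(5,2)  cross = 1·2 − 5·32 = -158.0000; (r_i+r_j)·cross = 6·-158.0000 = -948.0000
edge 1: (5,2)→(11.5,2)  cross = 5·2 − 11.5·2 = -13.0000; (r_i+r_j)·cross = 16.5·-13.0000 = -214.5000
edge 2: (11.5,2)→(14.5,3)  cross = 11.5·3 − 14.5·2 = 5.5000; (r_i+r_j)·cross = 26·5.5000 = 143.0000
edge 3: (14.5,3)→(16.5,5)  cross = 14.5·5 − 16.5·3 = 23.0000; (r_i+r_j)·cross = 31·23.0000 = 713.0000
edge 4: (16.5,5)→(19.5,16)  cross = 16.5·16 − 19.5·5 = 166.5000; (r_i+r_j)·cross = 36·166.5000 = 5994.0000
edge 5: (19.5,16)→(19.5,31)  cross = 19.5·31 − 19.5·16 = 292.5000; (r_i+r_j)·cross = 39·292.5000 = 11407.5000
edge 6: (19.5,31)→(18.5,39)  cross = 19.5·39 − 18.5·31 = 187.0000; (r_i+r_j)·cross = 38·187.0000 = 7106.0000
edge 7: (18.5,39)→(9.5,39)  cross = 18.5·39 − 9.5·39 = 351.0000; (r_i+r_j)·cross = 28·351.0000 = 9828.0000
edge 8: (9.5,39)→(7.5,38)  cross = 9.5·38 − 7.5·39 = 68.5000; (r_i+r_j)·cross = 17·68.5000 = 1164.5000
edge 9: (7.5,38)→(1,32)  cross = 7.5·32 − 1·38 = 202.0000; (r_i+r_j)·cross = 8.5·202.0000 = 1717.0000
Σcross = 1125.0000 → A = |Σcross|/2 = 562.5000 mm²
Σ(r_i+r_j)·cross = 36910.5000 → first moment M = |Σ|/6 = 6151.7500
R_c = M/A = 6151.7500/562.5000 = 10.9364 mm
θ = 128° = 2.234021 rad
V = θ·R_c·A = 2.234021·10.9364·562.5000 = 13743.141 mm³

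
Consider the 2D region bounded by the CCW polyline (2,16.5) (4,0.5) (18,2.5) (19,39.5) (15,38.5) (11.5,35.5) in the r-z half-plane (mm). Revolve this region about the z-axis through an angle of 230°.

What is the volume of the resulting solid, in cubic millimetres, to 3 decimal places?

Volume = 22004.151 mm³

Profile (r,z), 6 vertices: (2,16.5) (4,0.5) (18,2.5) (19,39.5) (15,38.5) (11.5,35.5)
edge 0: (2,16.5)→(4,0.5)  cross = 2·0.5 − 4·16.5 = -65.0000; (r_i+r_j)·cross = 6·-65.0000 = -390.0000
edge 1: (4,0.5)→(18,2.5)  cross = 4·2.5 − 18·0.5 = 1.0000; (r_i+r_j)·cross = 22·1.0000 = 22.0000
edge 2: (18,2.5)→(19,39.5)  cross = 18·39.5 − 19·2.5 = 663.5000; (r_i+r_j)·cross = 37·663.5000 = 24549.5000
edge 3: (19,39.5)→(15,38.5)  cross = 19·38.5 − 15·39.5 = 139.0000; (r_i+r_j)·cross = 34·139.0000 = 4726.0000
edge 4: (15,38.5)→(11.5,35.5)  cross = 15·35.5 − 11.5·38.5 = 89.7500; (r_i+r_j)·cross = 26.5·89.7500 = 2378.3750
edge 5: (11.5,35.5)→(2,16.5)  cross = 11.5·16.5 − 2·35.5 = 118.7500; (r_i+r_j)·cross = 13.5·118.7500 = 1603.1250
Σcross = 947.0000 → A = |Σcross|/2 = 473.5000 mm²
Σ(r_i+r_j)·cross = 32889.0000 → first moment M = |Σ|/6 = 5481.5000
R_c = M/A = 5481.5000/473.5000 = 11.5766 mm
θ = 230° = 4.014257 rad
V = θ·R_c·A = 4.014257·11.5766·473.5000 = 22004.151 mm³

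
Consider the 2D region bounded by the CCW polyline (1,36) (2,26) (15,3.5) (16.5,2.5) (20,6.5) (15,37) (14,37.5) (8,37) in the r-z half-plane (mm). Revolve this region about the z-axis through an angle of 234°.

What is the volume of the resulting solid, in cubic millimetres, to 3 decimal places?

Volume = 17449.702 mm³

Profile (r,z), 8 vertices: (1,36) (2,26) (15,3.5) (16.5,2.5) (20,6.5) (15,37) (14,37.5) (8,37)
edge 0: (1,36)→(2,26)  cross = 1·26 − 2·36 = -46.0000; (r_i+r_j)·cross = 3·-46.0000 = -138.0000
edge 1: (2,26)→(15,3.5)  cross = 2·3.5 − 15·26 = -383.0000; (r_i+r_j)·cross = 17·-383.0000 = -6511.0000
edge 2: (15,3.5)→(16.5,2.5)  cross = 15·2.5 − 16.5·3.5 = -20.2500; (r_i+r_j)·cross = 31.5·-20.2500 = -637.8750
edge 3: (16.5,2.5)→(20,6.5)  cross = 16.5·6.5 − 20·2.5 = 57.2500; (r_i+r_j)·cross = 36.5·57.2500 = 2089.6250
edge 4: (20,6.5)→(15,37)  cross = 20·37 − 15·6.5 = 642.5000; (r_i+r_j)·cross = 35·642.5000 = 22487.5000
edge 5: (15,37)→(14,37.5)  cross = 15·37.5 − 14·37 = 44.5000; (r_i+r_j)·cross = 29·44.5000 = 1290.5000
edge 6: (14,37.5)→(8,37)  cross = 14·37 − 8·37.5 = 218.0000; (r_i+r_j)·cross = 22·218.0000 = 4796.0000
edge 7: (8,37)→(1,36)  cross = 8·36 − 1·37 = 251.0000; (r_i+r_j)·cross = 9·251.0000 = 2259.0000
Σcross = 764.0000 → A = |Σcross|/2 = 382.0000 mm²
Σ(r_i+r_j)·cross = 25635.7500 → first moment M = |Σ|/6 = 4272.6250
R_c = M/A = 4272.6250/382.0000 = 11.1849 mm
θ = 234° = 4.084070 rad
V = θ·R_c·A = 4.084070·11.1849·382.0000 = 17449.702 mm³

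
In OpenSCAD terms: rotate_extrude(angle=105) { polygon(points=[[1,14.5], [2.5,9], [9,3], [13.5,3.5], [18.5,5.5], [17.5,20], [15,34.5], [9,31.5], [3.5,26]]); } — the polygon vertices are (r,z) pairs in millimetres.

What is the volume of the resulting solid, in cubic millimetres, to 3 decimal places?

Volume = 7462.941 mm³

Profile (r,z), 9 vertices: (1,14.5) (2.5,9) (9,3) (13.5,3.5) (18.5,5.5) (17.5,20) (15,34.5) (9,31.5) (3.5,26)
edge 0: (1,14.5)→(2.5,9)  cross = 1·9 − 2.5·14.5 = -27.2500; (r_i+r_j)·cross = 3.5·-27.2500 = -95.3750
edge 1: (2.5,9)→(9,3)  cross = 2.5·3 − 9·9 = -73.5000; (r_i+r_j)·cross = 11.5·-73.5000 = -845.2500
edge 2: (9,3)→(13.5,3.5)  cross = 9·3.5 − 13.5·3 = -9.0000; (r_i+r_j)·cross = 22.5·-9.0000 = -202.5000
edge 3: (13.5,3.5)→(18.5,5.5)  cross = 13.5·5.5 − 18.5·3.5 = 9.5000; (r_i+r_j)·cross = 32·9.5000 = 304.0000
edge 4: (18.5,5.5)→(17.5,20)  cross = 18.5·20 − 17.5·5.5 = 273.7500; (r_i+r_j)·cross = 36·273.7500 = 9855.0000
edge 5: (17.5,20)→(15,34.5)  cross = 17.5·34.5 − 15·20 = 303.7500; (r_i+r_j)·cross = 32.5·303.7500 = 9871.8750
edge 6: (15,34.5)→(9,31.5)  cross = 15·31.5 − 9·34.5 = 162.0000; (r_i+r_j)·cross = 24·162.0000 = 3888.0000
edge 7: (9,31.5)→(3.5,26)  cross = 9·26 − 3.5·31.5 = 123.7500; (r_i+r_j)·cross = 12.5·123.7500 = 1546.8750
edge 8: (3.5,26)→(1,14.5)  cross = 3.5·14.5 − 1·26 = 24.7500; (r_i+r_j)·cross = 4.5·24.7500 = 111.3750
Σcross = 787.7500 → A = |Σcross|/2 = 393.8750 mm²
Σ(r_i+r_j)·cross = 24434.0000 → first moment M = |Σ|/6 = 4072.3333
R_c = M/A = 4072.3333/393.8750 = 10.3392 mm
θ = 105° = 1.832596 rad
V = θ·R_c·A = 1.832596·10.3392·393.8750 = 7462.941 mm³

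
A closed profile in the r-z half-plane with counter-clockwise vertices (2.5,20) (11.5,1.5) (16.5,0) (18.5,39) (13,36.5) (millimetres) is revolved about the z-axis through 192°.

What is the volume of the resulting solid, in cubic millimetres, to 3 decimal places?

Volume = 14843.676 mm³

Profile (r,z), 5 vertices: (2.5,20) (11.5,1.5) (16.5,0) (18.5,39) (13,36.5)
edge 0: (2.5,20)→(11.5,1.5)  cross = 2.5·1.5 − 11.5·20 = -226.2500; (r_i+r_j)·cross = 14·-226.2500 = -3167.5000
edge 1: (11.5,1.5)→(16.5,0)  cross = 11.5·0 − 16.5·1.5 = -24.7500; (r_i+r_j)·cross = 28·-24.7500 = -693.0000
edge 2: (16.5,0)→(18.5,39)  cross = 16.5·39 − 18.5·0 = 643.5000; (r_i+r_j)·cross = 35·643.5000 = 22522.5000
edge 3: (18.5,39)→(13,36.5)  cross = 18.5·36.5 − 13·39 = 168.2500; (r_i+r_j)·cross = 31.5·168.2500 = 5299.8750
edge 4: (13,36.5)→(2.5,20)  cross = 13·20 − 2.5·36.5 = 168.7500; (r_i+r_j)·cross = 15.5·168.7500 = 2615.6250
Σcross = 729.5000 → A = |Σcross|/2 = 364.7500 mm²
Σ(r_i+r_j)·cross = 26577.5000 → first moment M = |Σ|/6 = 4429.5833
R_c = M/A = 4429.5833/364.7500 = 12.1442 mm
θ = 192° = 3.351032 rad
V = θ·R_c·A = 3.351032·12.1442·364.7500 = 14843.676 mm³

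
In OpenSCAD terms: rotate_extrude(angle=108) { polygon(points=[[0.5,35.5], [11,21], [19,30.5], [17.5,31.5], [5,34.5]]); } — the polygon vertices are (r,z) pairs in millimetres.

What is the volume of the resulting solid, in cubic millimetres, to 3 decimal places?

Volume = 2202.374 mm³

Profile (r,z), 5 vertices: (0.5,35.5) (11,21) (19,30.5) (17.5,31.5) (5,34.5)
edge 0: (0.5,35.5)→(11,21)  cross = 0.5·21 − 11·35.5 = -380.0000; (r_i+r_j)·cross = 11.5·-380.0000 = -4370.0000
edge 1: (11,21)→(19,30.5)  cross = 11·30.5 − 19·21 = -63.5000; (r_i+r_j)·cross = 30·-63.5000 = -1905.0000
edge 2: (19,30.5)→(17.5,31.5)  cross = 19·31.5 − 17.5·30.5 = 64.7500; (r_i+r_j)·cross = 36.5·64.7500 = 2363.3750
edge 3: (17.5,31.5)→(5,34.5)  cross = 17.5·34.5 − 5·31.5 = 446.2500; (r_i+r_j)·cross = 22.5·446.2500 = 10040.6250
edge 4: (5,34.5)→(0.5,35.5)  cross = 5·35.5 − 0.5·34.5 = 160.2500; (r_i+r_j)·cross = 5.5·160.2500 = 881.3750
Σcross = 227.7500 → A = |Σcross|/2 = 113.8750 mm²
Σ(r_i+r_j)·cross = 7010.3750 → first moment M = |Σ|/6 = 1168.3958
R_c = M/A = 1168.3958/113.8750 = 10.2603 mm
θ = 108° = 1.884956 rad
V = θ·R_c·A = 1.884956·10.2603·113.8750 = 2202.374 mm³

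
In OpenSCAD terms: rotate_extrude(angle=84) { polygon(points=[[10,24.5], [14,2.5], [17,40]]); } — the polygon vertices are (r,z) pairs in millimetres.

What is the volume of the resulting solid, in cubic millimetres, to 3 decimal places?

Profile (r,z), 3 vertices: (10,24.5) (14,2.5) (17,40)
edge 0: (10,24.5)→(14,2.5)  cross = 10·2.5 − 14·24.5 = -318.0000; (r_i+r_j)·cross = 24·-318.0000 = -7632.0000
edge 1: (14,2.5)→(17,40)  cross = 14·40 − 17·2.5 = 517.5000; (r_i+r_j)·cross = 31·517.5000 = 16042.5000
edge 2: (17,40)→(10,24.5)  cross = 17·24.5 − 10·40 = 16.5000; (r_i+r_j)·cross = 27·16.5000 = 445.5000
Σcross = 216.0000 → A = |Σcross|/2 = 108.0000 mm²
Σ(r_i+r_j)·cross = 8856.0000 → first moment M = |Σ|/6 = 1476.0000
R_c = M/A = 1476.0000/108.0000 = 13.6667 mm
θ = 84° = 1.466077 rad
V = θ·R_c·A = 1.466077·13.6667·108.0000 = 2163.929 mm³

Volume = 2163.929 mm³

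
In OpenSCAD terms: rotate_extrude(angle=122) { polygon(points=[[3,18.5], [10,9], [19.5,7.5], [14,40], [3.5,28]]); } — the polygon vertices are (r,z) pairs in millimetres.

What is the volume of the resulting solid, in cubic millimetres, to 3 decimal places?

Profile (r,z), 5 vertices: (3,18.5) (10,9) (19.5,7.5) (14,40) (3.5,28)
edge 0: (3,18.5)→(10,9)  cross = 3·9 − 10·18.5 = -158.0000; (r_i+r_j)·cross = 13·-158.0000 = -2054.0000
edge 1: (10,9)→(19.5,7.5)  cross = 10·7.5 − 19.5·9 = -100.5000; (r_i+r_j)·cross = 29.5·-100.5000 = -2964.7500
edge 2: (19.5,7.5)→(14,40)  cross = 19.5·40 − 14·7.5 = 675.0000; (r_i+r_j)·cross = 33.5·675.0000 = 22612.5000
edge 3: (14,40)→(3.5,28)  cross = 14·28 − 3.5·40 = 252.0000; (r_i+r_j)·cross = 17.5·252.0000 = 4410.0000
edge 4: (3.5,28)→(3,18.5)  cross = 3.5·18.5 − 3·28 = -19.2500; (r_i+r_j)·cross = 6.5·-19.2500 = -125.1250
Σcross = 649.2500 → A = |Σcross|/2 = 324.6250 mm²
Σ(r_i+r_j)·cross = 21878.6250 → first moment M = |Σ|/6 = 3646.4375
R_c = M/A = 3646.4375/324.6250 = 11.2328 mm
θ = 122° = 2.129302 rad
V = θ·R_c·A = 2.129302·11.2328·324.6250 = 7764.366 mm³

Volume = 7764.366 mm³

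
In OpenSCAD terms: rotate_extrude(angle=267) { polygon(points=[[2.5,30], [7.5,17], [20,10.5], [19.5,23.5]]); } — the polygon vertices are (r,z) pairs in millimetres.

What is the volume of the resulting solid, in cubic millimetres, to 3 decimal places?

Volume = 10132.068 mm³

Profile (r,z), 4 vertices: (2.5,30) (7.5,17) (20,10.5) (19.5,23.5)
edge 0: (2.5,30)→(7.5,17)  cross = 2.5·17 − 7.5·30 = -182.5000; (r_i+r_j)·cross = 10·-182.5000 = -1825.0000
edge 1: (7.5,17)→(20,10.5)  cross = 7.5·10.5 − 20·17 = -261.2500; (r_i+r_j)·cross = 27.5·-261.2500 = -7184.3750
edge 2: (20,10.5)→(19.5,23.5)  cross = 20·23.5 − 19.5·10.5 = 265.2500; (r_i+r_j)·cross = 39.5·265.2500 = 10477.3750
edge 3: (19.5,23.5)→(2.5,30)  cross = 19.5·30 − 2.5·23.5 = 526.2500; (r_i+r_j)·cross = 22·526.2500 = 11577.5000
Σcross = 347.7500 → A = |Σcross|/2 = 173.8750 mm²
Σ(r_i+r_j)·cross = 13045.5000 → first moment M = |Σ|/6 = 2174.2500
R_c = M/A = 2174.2500/173.8750 = 12.5047 mm
θ = 267° = 4.660029 rad
V = θ·R_c·A = 4.660029·12.5047·173.8750 = 10132.068 mm³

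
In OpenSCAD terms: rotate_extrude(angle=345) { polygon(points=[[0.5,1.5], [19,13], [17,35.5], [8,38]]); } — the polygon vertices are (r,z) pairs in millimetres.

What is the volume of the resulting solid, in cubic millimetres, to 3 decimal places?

Profile (r,z), 4 vertices: (0.5,1.5) (19,13) (17,35.5) (8,38)
edge 0: (0.5,1.5)→(19,13)  cross = 0.5·13 − 19·1.5 = -22.0000; (r_i+r_j)·cross = 19.5·-22.0000 = -429.0000
edge 1: (19,13)→(17,35.5)  cross = 19·35.5 − 17·13 = 453.5000; (r_i+r_j)·cross = 36·453.5000 = 16326.0000
edge 2: (17,35.5)→(8,38)  cross = 17·38 − 8·35.5 = 362.0000; (r_i+r_j)·cross = 25·362.0000 = 9050.0000
edge 3: (8,38)→(0.5,1.5)  cross = 8·1.5 − 0.5·38 = -7.0000; (r_i+r_j)·cross = 8.5·-7.0000 = -59.5000
Σcross = 786.5000 → A = |Σcross|/2 = 393.2500 mm²
Σ(r_i+r_j)·cross = 24887.5000 → first moment M = |Σ|/6 = 4147.9167
R_c = M/A = 4147.9167/393.2500 = 10.5478 mm
θ = 345° = 6.021386 rad
V = θ·R_c·A = 6.021386·10.5478·393.2500 = 24976.207 mm³

Volume = 24976.207 mm³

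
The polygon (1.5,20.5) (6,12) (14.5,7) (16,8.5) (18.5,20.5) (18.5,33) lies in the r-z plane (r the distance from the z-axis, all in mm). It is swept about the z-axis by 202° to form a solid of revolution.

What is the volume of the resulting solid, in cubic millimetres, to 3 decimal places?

Volume = 10513.088 mm³

Profile (r,z), 6 vertices: (1.5,20.5) (6,12) (14.5,7) (16,8.5) (18.5,20.5) (18.5,33)
edge 0: (1.5,20.5)→(6,12)  cross = 1.5·12 − 6·20.5 = -105.0000; (r_i+r_j)·cross = 7.5·-105.0000 = -787.5000
edge 1: (6,12)→(14.5,7)  cross = 6·7 − 14.5·12 = -132.0000; (r_i+r_j)·cross = 20.5·-132.0000 = -2706.0000
edge 2: (14.5,7)→(16,8.5)  cross = 14.5·8.5 − 16·7 = 11.2500; (r_i+r_j)·cross = 30.5·11.2500 = 343.1250
edge 3: (16,8.5)→(18.5,20.5)  cross = 16·20.5 − 18.5·8.5 = 170.7500; (r_i+r_j)·cross = 34.5·170.7500 = 5890.8750
edge 4: (18.5,20.5)→(18.5,33)  cross = 18.5·33 − 18.5·20.5 = 231.2500; (r_i+r_j)·cross = 37·231.2500 = 8556.2500
edge 5: (18.5,33)→(1.5,20.5)  cross = 18.5·20.5 − 1.5·33 = 329.7500; (r_i+r_j)·cross = 20·329.7500 = 6595.0000
Σcross = 506.0000 → A = |Σcross|/2 = 253.0000 mm²
Σ(r_i+r_j)·cross = 17891.7500 → first moment M = |Σ|/6 = 2981.9583
R_c = M/A = 2981.9583/253.0000 = 11.7864 mm
θ = 202° = 3.525565 rad
V = θ·R_c·A = 3.525565·11.7864·253.0000 = 10513.088 mm³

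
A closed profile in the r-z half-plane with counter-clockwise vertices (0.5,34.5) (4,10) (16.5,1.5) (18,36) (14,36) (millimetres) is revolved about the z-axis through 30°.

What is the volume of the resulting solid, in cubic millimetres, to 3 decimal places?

Volume = 2360.907 mm³

Profile (r,z), 5 vertices: (0.5,34.5) (4,10) (16.5,1.5) (18,36) (14,36)
edge 0: (0.5,34.5)→(4,10)  cross = 0.5·10 − 4·34.5 = -133.0000; (r_i+r_j)·cross = 4.5·-133.0000 = -598.5000
edge 1: (4,10)→(16.5,1.5)  cross = 4·1.5 − 16.5·10 = -159.0000; (r_i+r_j)·cross = 20.5·-159.0000 = -3259.5000
edge 2: (16.5,1.5)→(18,36)  cross = 16.5·36 − 18·1.5 = 567.0000; (r_i+r_j)·cross = 34.5·567.0000 = 19561.5000
edge 3: (18,36)→(14,36)  cross = 18·36 − 14·36 = 144.0000; (r_i+r_j)·cross = 32·144.0000 = 4608.0000
edge 4: (14,36)→(0.5,34.5)  cross = 14·34.5 − 0.5·36 = 465.0000; (r_i+r_j)·cross = 14.5·465.0000 = 6742.5000
Σcross = 884.0000 → A = |Σcross|/2 = 442.0000 mm²
Σ(r_i+r_j)·cross = 27054.0000 → first moment M = |Σ|/6 = 4509.0000
R_c = M/A = 4509.0000/442.0000 = 10.2014 mm
θ = 30° = 0.523599 rad
V = θ·R_c·A = 0.523599·10.2014·442.0000 = 2360.907 mm³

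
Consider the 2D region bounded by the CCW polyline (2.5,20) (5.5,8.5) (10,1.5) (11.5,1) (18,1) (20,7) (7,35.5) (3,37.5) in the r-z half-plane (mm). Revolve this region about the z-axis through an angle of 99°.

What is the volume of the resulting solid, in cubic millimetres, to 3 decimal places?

Profile (r,z), 8 vertices: (2.5,20) (5.5,8.5) (10,1.5) (11.5,1) (18,1) (20,7) (7,35.5) (3,37.5)
edge 0: (2.5,20)→(5.5,8.5)  cross = 2.5·8.5 − 5.5·20 = -88.7500; (r_i+r_j)·cross = 8·-88.7500 = -710.0000
edge 1: (5.5,8.5)→(10,1.5)  cross = 5.5·1.5 − 10·8.5 = -76.7500; (r_i+r_j)·cross = 15.5·-76.7500 = -1189.6250
edge 2: (10,1.5)→(11.5,1)  cross = 10·1 − 11.5·1.5 = -7.2500; (r_i+r_j)·cross = 21.5·-7.2500 = -155.8750
edge 3: (11.5,1)→(18,1)  cross = 11.5·1 − 18·1 = -6.5000; (r_i+r_j)·cross = 29.5·-6.5000 = -191.7500
edge 4: (18,1)→(20,7)  cross = 18·7 − 20·1 = 106.0000; (r_i+r_j)·cross = 38·106.0000 = 4028.0000
edge 5: (20,7)→(7,35.5)  cross = 20·35.5 − 7·7 = 661.0000; (r_i+r_j)·cross = 27·661.0000 = 17847.0000
edge 6: (7,35.5)→(3,37.5)  cross = 7·37.5 − 3·35.5 = 156.0000; (r_i+r_j)·cross = 10·156.0000 = 1560.0000
edge 7: (3,37.5)→(2.5,20)  cross = 3·20 − 2.5·37.5 = -33.7500; (r_i+r_j)·cross = 5.5·-33.7500 = -185.6250
Σcross = 710.0000 → A = |Σcross|/2 = 355.0000 mm²
Σ(r_i+r_j)·cross = 21002.1250 → first moment M = |Σ|/6 = 3500.3542
R_c = M/A = 3500.3542/355.0000 = 9.8602 mm
θ = 99° = 1.727876 rad
V = θ·R_c·A = 1.727876·9.8602·355.0000 = 6048.178 mm³

Volume = 6048.178 mm³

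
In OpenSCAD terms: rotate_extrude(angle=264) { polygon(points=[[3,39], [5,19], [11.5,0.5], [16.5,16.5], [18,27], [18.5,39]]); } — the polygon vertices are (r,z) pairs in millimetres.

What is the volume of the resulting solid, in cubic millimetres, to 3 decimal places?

Volume = 19909.163 mm³

Profile (r,z), 6 vertices: (3,39) (5,19) (11.5,0.5) (16.5,16.5) (18,27) (18.5,39)
edge 0: (3,39)→(5,19)  cross = 3·19 − 5·39 = -138.0000; (r_i+r_j)·cross = 8·-138.0000 = -1104.0000
edge 1: (5,19)→(11.5,0.5)  cross = 5·0.5 − 11.5·19 = -216.0000; (r_i+r_j)·cross = 16.5·-216.0000 = -3564.0000
edge 2: (11.5,0.5)→(16.5,16.5)  cross = 11.5·16.5 − 16.5·0.5 = 181.5000; (r_i+r_j)·cross = 28·181.5000 = 5082.0000
edge 3: (16.5,16.5)→(18,27)  cross = 16.5·27 − 18·16.5 = 148.5000; (r_i+r_j)·cross = 34.5·148.5000 = 5123.2500
edge 4: (18,27)→(18.5,39)  cross = 18·39 − 18.5·27 = 202.5000; (r_i+r_j)·cross = 36.5·202.5000 = 7391.2500
edge 5: (18.5,39)→(3,39)  cross = 18.5·39 − 3·39 = 604.5000; (r_i+r_j)·cross = 21.5·604.5000 = 12996.7500
Σcross = 783.0000 → A = |Σcross|/2 = 391.5000 mm²
Σ(r_i+r_j)·cross = 25925.2500 → first moment M = |Σ|/6 = 4320.8750
R_c = M/A = 4320.8750/391.5000 = 11.0367 mm
θ = 264° = 4.607669 rad
V = θ·R_c·A = 4.607669·11.0367·391.5000 = 19909.163 mm³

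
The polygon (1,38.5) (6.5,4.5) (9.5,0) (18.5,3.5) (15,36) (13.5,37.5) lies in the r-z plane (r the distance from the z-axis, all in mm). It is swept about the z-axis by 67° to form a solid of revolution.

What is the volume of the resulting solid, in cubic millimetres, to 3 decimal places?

Volume = 5482.204 mm³

Profile (r,z), 6 vertices: (1,38.5) (6.5,4.5) (9.5,0) (18.5,3.5) (15,36) (13.5,37.5)
edge 0: (1,38.5)→(6.5,4.5)  cross = 1·4.5 − 6.5·38.5 = -245.7500; (r_i+r_j)·cross = 7.5·-245.7500 = -1843.1250
edge 1: (6.5,4.5)→(9.5,0)  cross = 6.5·0 − 9.5·4.5 = -42.7500; (r_i+r_j)·cross = 16·-42.7500 = -684.0000
edge 2: (9.5,0)→(18.5,3.5)  cross = 9.5·3.5 − 18.5·0 = 33.2500; (r_i+r_j)·cross = 28·33.2500 = 931.0000
edge 3: (18.5,3.5)→(15,36)  cross = 18.5·36 − 15·3.5 = 613.5000; (r_i+r_j)·cross = 33.5·613.5000 = 20552.2500
edge 4: (15,36)→(13.5,37.5)  cross = 15·37.5 − 13.5·36 = 76.5000; (r_i+r_j)·cross = 28.5·76.5000 = 2180.2500
edge 5: (13.5,37.5)→(1,38.5)  cross = 13.5·38.5 − 1·37.5 = 482.2500; (r_i+r_j)·cross = 14.5·482.2500 = 6992.6250
Σcross = 917.0000 → A = |Σcross|/2 = 458.5000 mm²
Σ(r_i+r_j)·cross = 28129.0000 → first moment M = |Σ|/6 = 4688.1667
R_c = M/A = 4688.1667/458.5000 = 10.2250 mm
θ = 67° = 1.169371 rad
V = θ·R_c·A = 1.169371·10.2250·458.5000 = 5482.204 mm³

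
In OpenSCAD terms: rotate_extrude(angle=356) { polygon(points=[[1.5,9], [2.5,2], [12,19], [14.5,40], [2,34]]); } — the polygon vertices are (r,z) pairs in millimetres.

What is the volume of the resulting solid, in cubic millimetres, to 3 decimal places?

Volume = 12821.293 mm³

Profile (r,z), 5 vertices: (1.5,9) (2.5,2) (12,19) (14.5,40) (2,34)
edge 0: (1.5,9)→(2.5,2)  cross = 1.5·2 − 2.5·9 = -19.5000; (r_i+r_j)·cross = 4·-19.5000 = -78.0000
edge 1: (2.5,2)→(12,19)  cross = 2.5·19 − 12·2 = 23.5000; (r_i+r_j)·cross = 14.5·23.5000 = 340.7500
edge 2: (12,19)→(14.5,40)  cross = 12·40 − 14.5·19 = 204.5000; (r_i+r_j)·cross = 26.5·204.5000 = 5419.2500
edge 3: (14.5,40)→(2,34)  cross = 14.5·34 − 2·40 = 413.0000; (r_i+r_j)·cross = 16.5·413.0000 = 6814.5000
edge 4: (2,34)→(1.5,9)  cross = 2·9 − 1.5·34 = -33.0000; (r_i+r_j)·cross = 3.5·-33.0000 = -115.5000
Σcross = 588.5000 → A = |Σcross|/2 = 294.2500 mm²
Σ(r_i+r_j)·cross = 12381.0000 → first moment M = |Σ|/6 = 2063.5000
R_c = M/A = 2063.5000/294.2500 = 7.0127 mm
θ = 356° = 6.213372 rad
V = θ·R_c·A = 6.213372·7.0127·294.2500 = 12821.293 mm³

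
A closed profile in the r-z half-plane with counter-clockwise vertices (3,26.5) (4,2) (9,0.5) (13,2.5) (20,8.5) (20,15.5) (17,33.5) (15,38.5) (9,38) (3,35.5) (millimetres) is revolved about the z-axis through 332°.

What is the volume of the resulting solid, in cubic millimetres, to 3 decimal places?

Profile (r,z), 10 vertices: (3,26.5) (4,2) (9,0.5) (13,2.5) (20,8.5) (20,15.5) (17,33.5) (15,38.5) (9,38) (3,35.5)
edge 0: (3,26.5)→(4,2)  cross = 3·2 − 4·26.5 = -100.0000; (r_i+r_j)·cross = 7·-100.0000 = -700.0000
edge 1: (4,2)→(9,0.5)  cross = 4·0.5 − 9·2 = -16.0000; (r_i+r_j)·cross = 13·-16.0000 = -208.0000
edge 2: (9,0.5)→(13,2.5)  cross = 9·2.5 − 13·0.5 = 16.0000; (r_i+r_j)·cross = 22·16.0000 = 352.0000
edge 3: (13,2.5)→(20,8.5)  cross = 13·8.5 − 20·2.5 = 60.5000; (r_i+r_j)·cross = 33·60.5000 = 1996.5000
edge 4: (20,8.5)→(20,15.5)  cross = 20·15.5 − 20·8.5 = 140.0000; (r_i+r_j)·cross = 40·140.0000 = 5600.0000
edge 5: (20,15.5)→(17,33.5)  cross = 20·33.5 − 17·15.5 = 406.5000; (r_i+r_j)·cross = 37·406.5000 = 15040.5000
edge 6: (17,33.5)→(15,38.5)  cross = 17·38.5 − 15·33.5 = 152.0000; (r_i+r_j)·cross = 32·152.0000 = 4864.0000
edge 7: (15,38.5)→(9,38)  cross = 15·38 − 9·38.5 = 223.5000; (r_i+r_j)·cross = 24·223.5000 = 5364.0000
edge 8: (9,38)→(3,35.5)  cross = 9·35.5 − 3·38 = 205.5000; (r_i+r_j)·cross = 12·205.5000 = 2466.0000
edge 9: (3,35.5)→(3,26.5)  cross = 3·26.5 − 3·35.5 = -27.0000; (r_i+r_j)·cross = 6·-27.0000 = -162.0000
Σcross = 1061.0000 → A = |Σcross|/2 = 530.5000 mm²
Σ(r_i+r_j)·cross = 34613.0000 → first moment M = |Σ|/6 = 5768.8333
R_c = M/A = 5768.8333/530.5000 = 10.8743 mm
θ = 332° = 5.794493 rad
V = θ·R_c·A = 5.794493·10.8743·530.5000 = 33427.465 mm³

Volume = 33427.465 mm³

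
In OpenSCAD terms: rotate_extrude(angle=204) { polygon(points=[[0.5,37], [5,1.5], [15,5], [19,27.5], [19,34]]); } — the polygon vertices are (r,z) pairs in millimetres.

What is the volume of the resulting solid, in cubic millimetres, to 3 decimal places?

Profile (r,z), 5 vertices: (0.5,37) (5,1.5) (15,5) (19,27.5) (19,34)
edge 0: (0.5,37)→(5,1.5)  cross = 0.5·1.5 − 5·37 = -184.2500; (r_i+r_j)·cross = 5.5·-184.2500 = -1013.3750
edge 1: (5,1.5)→(15,5)  cross = 5·5 − 15·1.5 = 2.5000; (r_i+r_j)·cross = 20·2.5000 = 50.0000
edge 2: (15,5)→(19,27.5)  cross = 15·27.5 − 19·5 = 317.5000; (r_i+r_j)·cross = 34·317.5000 = 10795.0000
edge 3: (19,27.5)→(19,34)  cross = 19·34 − 19·27.5 = 123.5000; (r_i+r_j)·cross = 38·123.5000 = 4693.0000
edge 4: (19,34)→(0.5,37)  cross = 19·37 − 0.5·34 = 686.0000; (r_i+r_j)·cross = 19.5·686.0000 = 13377.0000
Σcross = 945.2500 → A = |Σcross|/2 = 472.6250 mm²
Σ(r_i+r_j)·cross = 27901.6250 → first moment M = |Σ|/6 = 4650.2708
R_c = M/A = 4650.2708/472.6250 = 9.8392 mm
θ = 204° = 3.560472 rad
V = θ·R_c·A = 3.560472·9.8392·472.6250 = 16557.158 mm³

Volume = 16557.158 mm³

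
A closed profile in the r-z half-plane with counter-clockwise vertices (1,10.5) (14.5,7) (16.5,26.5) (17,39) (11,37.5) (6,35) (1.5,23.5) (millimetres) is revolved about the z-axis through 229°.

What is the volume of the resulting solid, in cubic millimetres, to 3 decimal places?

Profile (r,z), 7 vertices: (1,10.5) (14.5,7) (16.5,26.5) (17,39) (11,37.5) (6,35) (1.5,23.5)
edge 0: (1,10.5)→(14.5,7)  cross = 1·7 − 14.5·10.5 = -145.2500; (r_i+r_j)·cross = 15.5·-145.2500 = -2251.3750
edge 1: (14.5,7)→(16.5,26.5)  cross = 14.5·26.5 − 16.5·7 = 268.7500; (r_i+r_j)·cross = 31·268.7500 = 8331.2500
edge 2: (16.5,26.5)→(17,39)  cross = 16.5·39 − 17·26.5 = 193.0000; (r_i+r_j)·cross = 33.5·193.0000 = 6465.5000
edge 3: (17,39)→(11,37.5)  cross = 17·37.5 − 11·39 = 208.5000; (r_i+r_j)·cross = 28·208.5000 = 5838.0000
edge 4: (11,37.5)→(6,35)  cross = 11·35 − 6·37.5 = 160.0000; (r_i+r_j)·cross = 17·160.0000 = 2720.0000
edge 5: (6,35)→(1.5,23.5)  cross = 6·23.5 − 1.5·35 = 88.5000; (r_i+r_j)·cross = 7.5·88.5000 = 663.7500
edge 6: (1.5,23.5)→(1,10.5)  cross = 1.5·10.5 − 1·23.5 = -7.7500; (r_i+r_j)·cross = 2.5·-7.7500 = -19.3750
Σcross = 765.7500 → A = |Σcross|/2 = 382.8750 mm²
Σ(r_i+r_j)·cross = 21747.7500 → first moment M = |Σ|/6 = 3624.6250
R_c = M/A = 3624.6250/382.8750 = 9.4669 mm
θ = 229° = 3.996804 rad
V = θ·R_c·A = 3.996804·9.4669·382.8750 = 14486.916 mm³

Volume = 14486.916 mm³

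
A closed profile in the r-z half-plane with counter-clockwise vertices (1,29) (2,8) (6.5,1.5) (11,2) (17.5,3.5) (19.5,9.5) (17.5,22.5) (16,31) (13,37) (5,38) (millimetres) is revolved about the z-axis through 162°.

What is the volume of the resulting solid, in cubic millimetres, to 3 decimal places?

Volume = 14598.628 mm³

Profile (r,z), 10 vertices: (1,29) (2,8) (6.5,1.5) (11,2) (17.5,3.5) (19.5,9.5) (17.5,22.5) (16,31) (13,37) (5,38)
edge 0: (1,29)→(2,8)  cross = 1·8 − 2·29 = -50.0000; (r_i+r_j)·cross = 3·-50.0000 = -150.0000
edge 1: (2,8)→(6.5,1.5)  cross = 2·1.5 − 6.5·8 = -49.0000; (r_i+r_j)·cross = 8.5·-49.0000 = -416.5000
edge 2: (6.5,1.5)→(11,2)  cross = 6.5·2 − 11·1.5 = -3.5000; (r_i+r_j)·cross = 17.5·-3.5000 = -61.2500
edge 3: (11,2)→(17.5,3.5)  cross = 11·3.5 − 17.5·2 = 3.5000; (r_i+r_j)·cross = 28.5·3.5000 = 99.7500
edge 4: (17.5,3.5)→(19.5,9.5)  cross = 17.5·9.5 − 19.5·3.5 = 98.0000; (r_i+r_j)·cross = 37·98.0000 = 3626.0000
edge 5: (19.5,9.5)→(17.5,22.5)  cross = 19.5·22.5 − 17.5·9.5 = 272.5000; (r_i+r_j)·cross = 37·272.5000 = 10082.5000
edge 6: (17.5,22.5)→(16,31)  cross = 17.5·31 − 16·22.5 = 182.5000; (r_i+r_j)·cross = 33.5·182.5000 = 6113.7500
edge 7: (16,31)→(13,37)  cross = 16·37 − 13·31 = 189.0000; (r_i+r_j)·cross = 29·189.0000 = 5481.0000
edge 8: (13,37)→(5,38)  cross = 13·38 − 5·37 = 309.0000; (r_i+r_j)·cross = 18·309.0000 = 5562.0000
edge 9: (5,38)→(1,29)  cross = 5·29 − 1·38 = 107.0000; (r_i+r_j)·cross = 6·107.0000 = 642.0000
Σcross = 1059.0000 → A = |Σcross|/2 = 529.5000 mm²
Σ(r_i+r_j)·cross = 30979.2500 → first moment M = |Σ|/6 = 5163.2083
R_c = M/A = 5163.2083/529.5000 = 9.7511 mm
θ = 162° = 2.827433 rad
V = θ·R_c·A = 2.827433·9.7511·529.5000 = 14598.628 mm³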